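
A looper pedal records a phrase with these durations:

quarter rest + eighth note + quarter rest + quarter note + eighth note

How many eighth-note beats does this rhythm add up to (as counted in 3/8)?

8

One eighth-note beat = 2 sixteenth notes.
Convert each value to sixteenth notes: quarter rest = 4; eighth note = 2; quarter rest = 4; quarter note = 4; eighth note = 2.
Total: 4 + 2 + 4 + 4 + 2 = 16.
16 ÷ 2 = 8 beats.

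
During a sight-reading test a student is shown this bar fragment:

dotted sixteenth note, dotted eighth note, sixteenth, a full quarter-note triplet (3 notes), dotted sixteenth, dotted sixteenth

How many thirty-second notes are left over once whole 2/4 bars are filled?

One bar of 2/4 = 16 thirty-second notes.
Each duration in thirty-second notes: dotted sixteenth note = 3; dotted eighth note = 6; sixteenth = 2; a full quarter-note triplet (3 notes) (three triplet quarters span one half) = 16; dotted sixteenth = 3; dotted sixteenth = 3.
Adding: 3 + 6 + 2 + 16 + 3 + 3 = 33.
33 ÷ 16 = 2 complete bars with 1 thirty-second note remaining.

1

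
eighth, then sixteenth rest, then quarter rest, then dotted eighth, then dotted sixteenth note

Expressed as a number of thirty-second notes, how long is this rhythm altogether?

Express everything in thirty-second notes: eighth = 4; sixteenth rest = 2; quarter rest = 8; dotted eighth = 6; dotted sixteenth note = 3.
Sum: 4 + 2 + 8 + 6 + 3 = 23 thirty-second notes.

23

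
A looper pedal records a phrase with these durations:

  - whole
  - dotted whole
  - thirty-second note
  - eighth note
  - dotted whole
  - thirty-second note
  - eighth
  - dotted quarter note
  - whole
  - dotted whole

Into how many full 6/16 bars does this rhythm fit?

19

One bar of 6/16 = 12 thirty-second notes.
Working in thirty-second notes: whole = 32; dotted whole = 48; thirty-second note = 1; eighth note = 4; dotted whole = 48; thirty-second note = 1; eighth = 4; dotted quarter note = 12; whole = 32; dotted whole = 48.
Sum: 32 + 48 + 1 + 4 + 48 + 1 + 4 + 12 + 32 + 48 = 230.
230 ÷ 12 = 19 complete bars with 2 left over.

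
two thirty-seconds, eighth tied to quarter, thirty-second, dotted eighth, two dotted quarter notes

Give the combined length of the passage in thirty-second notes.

In thirty-second notes: thirty-second = 1; thirty-second = 1; eighth tied to quarter (eighth + quarter) = 12; thirty-second = 1; dotted eighth = 6; dotted quarter note = 12; dotted quarter note = 12.
Sum: 1 + 1 + 12 + 1 + 6 + 12 + 12 = 45 thirty-second notes.

45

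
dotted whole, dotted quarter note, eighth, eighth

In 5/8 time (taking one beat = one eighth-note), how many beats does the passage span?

17

One eighth-note beat = 2 sixteenth notes.
Convert each value to sixteenth notes: dotted whole = 24; dotted quarter note = 6; eighth = 2; eighth = 2.
Adding: 24 + 6 + 2 + 2 = 34.
34 ÷ 2 = 17 beats.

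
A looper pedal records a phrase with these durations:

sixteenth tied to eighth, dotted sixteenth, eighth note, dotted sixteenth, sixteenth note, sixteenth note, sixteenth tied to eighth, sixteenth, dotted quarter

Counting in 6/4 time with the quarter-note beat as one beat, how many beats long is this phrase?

One quarter-note beat = 8 thirty-second notes.
Express everything in thirty-second notes: sixteenth tied to eighth (sixteenth + eighth) = 6; dotted sixteenth = 3; eighth note = 4; dotted sixteenth = 3; sixteenth note = 2; sixteenth note = 2; sixteenth tied to eighth (sixteenth + eighth) = 6; sixteenth = 2; dotted quarter = 12.
Sum: 6 + 3 + 4 + 3 + 2 + 2 + 6 + 2 + 12 = 40.
40 ÷ 8 = 5 beats.

5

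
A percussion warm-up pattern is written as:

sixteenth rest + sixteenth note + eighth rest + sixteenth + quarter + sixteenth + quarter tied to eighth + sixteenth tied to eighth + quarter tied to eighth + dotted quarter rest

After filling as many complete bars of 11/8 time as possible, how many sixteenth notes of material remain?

9

One bar of 11/8 = 22 sixteenth notes.
Convert each value to sixteenth notes: sixteenth rest = 1; sixteenth note = 1; eighth rest = 2; sixteenth = 1; quarter = 4; sixteenth = 1; quarter tied to eighth (quarter + eighth) = 6; sixteenth tied to eighth (sixteenth + eighth) = 3; quarter tied to eighth (quarter + eighth) = 6; dotted quarter rest = 6.
Altogether 1 + 1 + 2 + 1 + 4 + 1 + 6 + 3 + 6 + 6 = 31.
31 ÷ 22 = 1 complete bar with 9 sixteenth notes remaining.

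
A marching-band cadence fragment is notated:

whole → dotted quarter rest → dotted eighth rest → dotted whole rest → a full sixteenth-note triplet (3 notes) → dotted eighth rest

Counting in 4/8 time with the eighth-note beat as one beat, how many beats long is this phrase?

27

One eighth-note beat = 2 sixteenth notes.
In sixteenth notes: whole = 16; dotted quarter rest = 6; dotted eighth rest = 3; dotted whole rest = 24; a full sixteenth-note triplet (3 notes) (three triplet sixteenths span one eighth) = 2; dotted eighth rest = 3.
Adding: 16 + 6 + 3 + 24 + 2 + 3 = 54.
54 ÷ 2 = 27 beats.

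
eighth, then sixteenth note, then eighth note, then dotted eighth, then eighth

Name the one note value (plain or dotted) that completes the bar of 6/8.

eighth note

The bar of 6/8 = 12 sixteenth notes.
Convert each value to sixteenth notes: eighth = 2; sixteenth note = 1; eighth note = 2; dotted eighth = 3; eighth = 2.
Total: 2 + 1 + 2 + 3 + 2 = 10.
Remaining: 12 − 10 = 2 sixteenth notes, which is a eighth note.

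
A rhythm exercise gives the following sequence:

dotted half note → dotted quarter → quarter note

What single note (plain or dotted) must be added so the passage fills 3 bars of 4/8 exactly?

3 bars of 4/8 = 12 eighth notes.
Each duration in eighth notes: dotted half note = 6; dotted quarter = 3; quarter note = 2.
Altogether 6 + 3 + 2 = 11.
Remaining: 12 − 11 = 1 eighth note, which is a eighth note.

eighth note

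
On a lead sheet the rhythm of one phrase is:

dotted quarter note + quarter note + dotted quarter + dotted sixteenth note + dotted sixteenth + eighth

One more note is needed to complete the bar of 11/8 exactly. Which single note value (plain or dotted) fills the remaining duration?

The bar of 11/8 = 44 thirty-second notes.
Convert each value to thirty-second notes: dotted quarter note = 12; quarter note = 8; dotted quarter = 12; dotted sixteenth note = 3; dotted sixteenth = 3; eighth = 4.
Adding: 12 + 8 + 12 + 3 + 3 + 4 = 42.
Remaining: 44 − 42 = 2 thirty-second notes, which is a sixteenth note.

sixteenth note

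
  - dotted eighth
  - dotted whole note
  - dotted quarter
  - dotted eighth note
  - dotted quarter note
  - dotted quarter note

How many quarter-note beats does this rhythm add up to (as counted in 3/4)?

One quarter-note beat = 4 sixteenth notes.
Working in sixteenth notes: dotted eighth = 3; dotted whole note = 24; dotted quarter = 6; dotted eighth note = 3; dotted quarter note = 6; dotted quarter note = 6.
Adding: 3 + 24 + 6 + 3 + 6 + 6 = 48.
48 ÷ 4 = 12 beats.

12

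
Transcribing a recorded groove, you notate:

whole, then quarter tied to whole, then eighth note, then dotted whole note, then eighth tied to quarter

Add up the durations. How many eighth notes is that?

34

Working in eighth notes: whole = 8; quarter tied to whole (quarter + whole) = 10; eighth note = 1; dotted whole note = 12; eighth tied to quarter (eighth + quarter) = 3.
Total: 8 + 10 + 1 + 12 + 3 = 34 eighth notes.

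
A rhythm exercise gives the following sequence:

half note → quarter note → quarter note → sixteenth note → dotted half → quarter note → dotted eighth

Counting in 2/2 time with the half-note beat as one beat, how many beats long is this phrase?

One half-note beat = 8 sixteenth notes.
Working in sixteenth notes: half note = 8; quarter note = 4; quarter note = 4; sixteenth note = 1; dotted half = 12; quarter note = 4; dotted eighth = 3.
Altogether 8 + 4 + 4 + 1 + 12 + 4 + 3 = 36.
36 ÷ 8 = 4.5 beats.

4.5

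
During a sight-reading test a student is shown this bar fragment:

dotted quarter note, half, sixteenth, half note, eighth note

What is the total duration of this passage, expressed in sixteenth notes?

25

In sixteenth notes: dotted quarter note = 6; half = 8; sixteenth = 1; half note = 8; eighth note = 2.
Adding: 6 + 8 + 1 + 8 + 2 = 25 sixteenth notes.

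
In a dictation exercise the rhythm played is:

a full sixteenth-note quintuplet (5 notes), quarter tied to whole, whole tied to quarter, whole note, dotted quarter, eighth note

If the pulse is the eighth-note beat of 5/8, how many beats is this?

34

One eighth-note beat = 2 sixteenth notes.
In sixteenth notes: a full sixteenth-note quintuplet (5 notes) (five quintuplet sixteenths span one quarter) = 4; quarter tied to whole (quarter + whole) = 20; whole tied to quarter (whole + quarter) = 20; whole note = 16; dotted quarter = 6; eighth note = 2.
Adding: 4 + 20 + 20 + 16 + 6 + 2 = 68.
68 ÷ 2 = 34 beats.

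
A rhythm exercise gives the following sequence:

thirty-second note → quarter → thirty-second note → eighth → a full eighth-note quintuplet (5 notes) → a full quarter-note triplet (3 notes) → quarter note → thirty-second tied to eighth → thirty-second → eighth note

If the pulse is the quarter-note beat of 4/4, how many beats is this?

One quarter-note beat = 8 thirty-second notes.
Working in thirty-second notes: thirty-second note = 1; quarter = 8; thirty-second note = 1; eighth = 4; a full eighth-note quintuplet (5 notes) (five quintuplet eighths span one half) = 16; a full quarter-note triplet (3 notes) (three triplet quarters span one half) = 16; quarter note = 8; thirty-second tied to eighth (thirty-second + eighth) = 5; thirty-second = 1; eighth note = 4.
Adding: 1 + 8 + 1 + 4 + 16 + 16 + 8 + 5 + 1 + 4 = 64.
64 ÷ 8 = 8 beats.

8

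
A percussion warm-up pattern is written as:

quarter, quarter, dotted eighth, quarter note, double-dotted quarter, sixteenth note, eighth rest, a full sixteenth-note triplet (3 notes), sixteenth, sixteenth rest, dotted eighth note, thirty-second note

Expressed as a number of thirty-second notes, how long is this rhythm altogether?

Each duration in thirty-second notes: quarter = 8; quarter = 8; dotted eighth = 6; quarter note = 8; double-dotted quarter = 14; sixteenth note = 2; eighth rest = 4; a full sixteenth-note triplet (3 notes) (three triplet sixteenths span one eighth) = 4; sixteenth = 2; sixteenth rest = 2; dotted eighth note = 6; thirty-second note = 1.
Altogether 8 + 8 + 6 + 8 + 14 + 2 + 4 + 4 + 2 + 2 + 6 + 1 = 65 thirty-second notes.

65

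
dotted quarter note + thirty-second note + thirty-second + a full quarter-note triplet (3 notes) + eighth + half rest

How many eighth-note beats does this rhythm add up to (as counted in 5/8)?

One eighth-note beat = 4 thirty-second notes.
Express everything in thirty-second notes: dotted quarter note = 12; thirty-second note = 1; thirty-second = 1; a full quarter-note triplet (3 notes) (three triplet quarters span one half) = 16; eighth = 4; half rest = 16.
Adding: 12 + 1 + 1 + 16 + 4 + 16 = 50.
50 ÷ 4 = 12.5 beats.

12.5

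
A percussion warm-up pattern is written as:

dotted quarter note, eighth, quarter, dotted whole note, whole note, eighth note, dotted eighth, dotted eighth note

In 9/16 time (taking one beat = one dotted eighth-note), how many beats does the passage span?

20

One dotted eighth-note beat = 3 sixteenth notes.
Express everything in sixteenth notes: dotted quarter note = 6; eighth = 2; quarter = 4; dotted whole note = 24; whole note = 16; eighth note = 2; dotted eighth = 3; dotted eighth note = 3.
Adding: 6 + 2 + 4 + 24 + 16 + 2 + 3 + 3 = 60.
60 ÷ 3 = 20 beats.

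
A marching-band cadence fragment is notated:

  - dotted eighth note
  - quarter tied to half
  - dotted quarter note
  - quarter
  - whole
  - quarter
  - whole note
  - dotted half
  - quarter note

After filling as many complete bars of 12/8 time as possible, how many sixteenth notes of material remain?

5

One bar of 12/8 = 24 sixteenth notes.
Express everything in sixteenth notes: dotted eighth note = 3; quarter tied to half (quarter + half) = 12; dotted quarter note = 6; quarter = 4; whole = 16; quarter = 4; whole note = 16; dotted half = 12; quarter note = 4.
Sum: 3 + 12 + 6 + 4 + 16 + 4 + 16 + 12 + 4 = 77.
77 ÷ 24 = 3 complete bars with 5 sixteenth notes remaining.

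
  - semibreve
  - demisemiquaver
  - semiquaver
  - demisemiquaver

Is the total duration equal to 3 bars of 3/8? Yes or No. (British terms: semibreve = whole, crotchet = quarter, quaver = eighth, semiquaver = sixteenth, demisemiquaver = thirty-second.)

Yes

One bar of 3/8 = 12 thirty-second notes, so 3 bars = 36.
Convert each value to thirty-second notes: semibreve = 32; demisemiquaver = 1; semiquaver = 2; demisemiquaver = 1.
Adding: 32 + 1 + 2 + 1 = 36.
36 equals 36, so the answer is Yes.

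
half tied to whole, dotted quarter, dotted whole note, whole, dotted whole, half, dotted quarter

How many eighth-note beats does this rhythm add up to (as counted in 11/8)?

54

One eighth-note beat = 2 sixteenth notes.
Convert each value to sixteenth notes: half tied to whole (half + whole) = 24; dotted quarter = 6; dotted whole note = 24; whole = 16; dotted whole = 24; half = 8; dotted quarter = 6.
Adding: 24 + 6 + 24 + 16 + 24 + 8 + 6 = 108.
108 ÷ 2 = 54 beats.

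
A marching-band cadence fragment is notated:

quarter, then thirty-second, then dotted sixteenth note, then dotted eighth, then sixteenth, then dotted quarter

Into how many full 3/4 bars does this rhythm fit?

One bar of 3/4 = 24 thirty-second notes.
In thirty-second notes: quarter = 8; thirty-second = 1; dotted sixteenth note = 3; dotted eighth = 6; sixteenth = 2; dotted quarter = 12.
Adding: 8 + 1 + 3 + 6 + 2 + 12 = 32.
32 ÷ 24 = 1 complete bar with 8 left over.

1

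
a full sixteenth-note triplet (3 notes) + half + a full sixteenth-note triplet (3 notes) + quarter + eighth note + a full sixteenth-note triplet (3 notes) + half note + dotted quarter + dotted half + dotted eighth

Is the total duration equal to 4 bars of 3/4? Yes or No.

One bar of 3/4 = 12 sixteenth notes, so 4 bars = 48.
Express everything in sixteenth notes: a full sixteenth-note triplet (3 notes) (three triplet sixteenths span one eighth) = 2; half = 8; a full sixteenth-note triplet (3 notes) (three triplet sixteenths span one eighth) = 2; quarter = 4; eighth note = 2; a full sixteenth-note triplet (3 notes) (three triplet sixteenths span one eighth) = 2; half note = 8; dotted quarter = 6; dotted half = 12; dotted eighth = 3.
Altogether 2 + 8 + 2 + 4 + 2 + 2 + 8 + 6 + 12 + 3 = 49.
49 exceeds 48, so the answer is No.

No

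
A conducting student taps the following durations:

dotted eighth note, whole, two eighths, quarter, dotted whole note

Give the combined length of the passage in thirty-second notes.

Express everything in thirty-second notes: dotted eighth note = 6; whole = 32; eighth = 4; eighth = 4; quarter = 8; dotted whole note = 48.
Sum: 6 + 32 + 4 + 4 + 8 + 48 = 102 thirty-second notes.

102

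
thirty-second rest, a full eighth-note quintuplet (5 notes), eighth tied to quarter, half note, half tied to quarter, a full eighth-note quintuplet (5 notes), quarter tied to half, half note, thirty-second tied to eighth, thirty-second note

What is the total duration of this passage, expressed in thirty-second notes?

In thirty-second notes: thirty-second rest = 1; a full eighth-note quintuplet (5 notes) (five quintuplet eighths span one half) = 16; eighth tied to quarter (eighth + quarter) = 12; half note = 16; half tied to quarter (half + quarter) = 24; a full eighth-note quintuplet (5 notes) (five quintuplet eighths span one half) = 16; quarter tied to half (quarter + half) = 24; half note = 16; thirty-second tied to eighth (thirty-second + eighth) = 5; thirty-second note = 1.
Sum: 1 + 16 + 12 + 16 + 24 + 16 + 24 + 16 + 5 + 1 = 131 thirty-second notes.

131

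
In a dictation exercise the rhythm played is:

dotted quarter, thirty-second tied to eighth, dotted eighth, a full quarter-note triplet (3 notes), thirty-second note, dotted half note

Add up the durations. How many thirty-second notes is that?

64

Convert each value to thirty-second notes: dotted quarter = 12; thirty-second tied to eighth (thirty-second + eighth) = 5; dotted eighth = 6; a full quarter-note triplet (3 notes) (three triplet quarters span one half) = 16; thirty-second note = 1; dotted half note = 24.
Adding: 12 + 5 + 6 + 16 + 1 + 24 = 64 thirty-second notes.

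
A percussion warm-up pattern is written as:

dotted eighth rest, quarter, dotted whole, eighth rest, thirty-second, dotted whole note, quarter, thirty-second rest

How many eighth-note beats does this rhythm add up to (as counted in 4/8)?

One eighth-note beat = 4 thirty-second notes.
Express everything in thirty-second notes: dotted eighth rest = 6; quarter = 8; dotted whole = 48; eighth rest = 4; thirty-second = 1; dotted whole note = 48; quarter = 8; thirty-second rest = 1.
Total: 6 + 8 + 48 + 4 + 1 + 48 + 8 + 1 = 124.
124 ÷ 4 = 31 beats.

31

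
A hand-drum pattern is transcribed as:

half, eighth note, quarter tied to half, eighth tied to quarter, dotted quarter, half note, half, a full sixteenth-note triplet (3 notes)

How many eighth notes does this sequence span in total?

Express everything in eighth notes: half = 4; eighth note = 1; quarter tied to half (quarter + half) = 6; eighth tied to quarter (eighth + quarter) = 3; dotted quarter = 3; half note = 4; half = 4; a full sixteenth-note triplet (3 notes) (three triplet sixteenths span one eighth) = 1.
Sum: 4 + 1 + 6 + 3 + 3 + 4 + 4 + 1 = 26 eighth notes.

26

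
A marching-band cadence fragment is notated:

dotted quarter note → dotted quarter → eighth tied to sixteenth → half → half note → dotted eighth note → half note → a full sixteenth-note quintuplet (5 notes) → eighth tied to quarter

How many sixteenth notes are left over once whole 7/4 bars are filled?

24

One bar of 7/4 = 28 sixteenth notes.
Express everything in sixteenth notes: dotted quarter note = 6; dotted quarter = 6; eighth tied to sixteenth (eighth + sixteenth) = 3; half = 8; half note = 8; dotted eighth note = 3; half note = 8; a full sixteenth-note quintuplet (5 notes) (five quintuplet sixteenths span one quarter) = 4; eighth tied to quarter (eighth + quarter) = 6.
Total: 6 + 6 + 3 + 8 + 8 + 3 + 8 + 4 + 6 = 52.
52 ÷ 28 = 1 complete bar with 24 sixteenth notes remaining.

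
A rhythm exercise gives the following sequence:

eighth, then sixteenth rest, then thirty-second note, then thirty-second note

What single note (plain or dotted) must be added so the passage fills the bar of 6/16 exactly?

The bar of 6/16 = 12 thirty-second notes.
Each duration in thirty-second notes: eighth = 4; sixteenth rest = 2; thirty-second note = 1; thirty-second note = 1.
Altogether 4 + 2 + 1 + 1 = 8.
Remaining: 12 − 8 = 4 thirty-second notes, which is a eighth note.

eighth note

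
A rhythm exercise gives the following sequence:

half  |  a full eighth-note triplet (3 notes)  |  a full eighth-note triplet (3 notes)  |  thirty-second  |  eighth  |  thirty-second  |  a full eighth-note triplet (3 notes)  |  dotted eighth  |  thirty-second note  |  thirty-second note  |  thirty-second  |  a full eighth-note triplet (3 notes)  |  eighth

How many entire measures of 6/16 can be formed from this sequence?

One bar of 6/16 = 12 thirty-second notes.
In thirty-second notes: half = 16; a full eighth-note triplet (3 notes) (three triplet eighths span one quarter) = 8; a full eighth-note triplet (3 notes) (three triplet eighths span one quarter) = 8; thirty-second = 1; eighth = 4; thirty-second = 1; a full eighth-note triplet (3 notes) (three triplet eighths span one quarter) = 8; dotted eighth = 6; thirty-second note = 1; thirty-second note = 1; thirty-second = 1; a full eighth-note triplet (3 notes) (three triplet eighths span one quarter) = 8; eighth = 4.
Total: 16 + 8 + 8 + 1 + 4 + 1 + 8 + 6 + 1 + 1 + 1 + 8 + 4 = 67.
67 ÷ 12 = 5 complete bars with 7 left over.

5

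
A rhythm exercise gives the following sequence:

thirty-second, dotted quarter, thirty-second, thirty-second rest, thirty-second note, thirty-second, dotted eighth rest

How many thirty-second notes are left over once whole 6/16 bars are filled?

One bar of 6/16 = 12 thirty-second notes.
Each duration in thirty-second notes: thirty-second = 1; dotted quarter = 12; thirty-second = 1; thirty-second rest = 1; thirty-second note = 1; thirty-second = 1; dotted eighth rest = 6.
Adding: 1 + 12 + 1 + 1 + 1 + 1 + 6 = 23.
23 ÷ 12 = 1 complete bar with 11 thirty-second notes remaining.

11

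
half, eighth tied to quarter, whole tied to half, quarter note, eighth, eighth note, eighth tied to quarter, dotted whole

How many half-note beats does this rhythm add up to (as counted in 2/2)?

One half-note beat = 4 eighth notes.
In eighth notes: half = 4; eighth tied to quarter (eighth + quarter) = 3; whole tied to half (whole + half) = 12; quarter note = 2; eighth = 1; eighth note = 1; eighth tied to quarter (eighth + quarter) = 3; dotted whole = 12.
Altogether 4 + 3 + 12 + 2 + 1 + 1 + 3 + 12 = 38.
38 ÷ 4 = 9.5 beats.

9.5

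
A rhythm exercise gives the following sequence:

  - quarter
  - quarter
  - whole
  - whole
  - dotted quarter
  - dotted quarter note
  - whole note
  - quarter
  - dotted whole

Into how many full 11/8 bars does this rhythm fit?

One bar of 11/8 = 11 eighth notes.
Each duration in eighth notes: quarter = 2; quarter = 2; whole = 8; whole = 8; dotted quarter = 3; dotted quarter note = 3; whole note = 8; quarter = 2; dotted whole = 12.
Total: 2 + 2 + 8 + 8 + 3 + 3 + 8 + 2 + 12 = 48.
48 ÷ 11 = 4 complete bars with 4 left over.

4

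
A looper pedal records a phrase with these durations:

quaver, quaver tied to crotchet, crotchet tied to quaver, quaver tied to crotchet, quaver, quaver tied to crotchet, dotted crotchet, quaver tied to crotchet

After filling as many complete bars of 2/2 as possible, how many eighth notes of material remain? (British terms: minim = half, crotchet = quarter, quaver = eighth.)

4

One bar of 2/2 = 8 eighth notes.
Each duration in eighth notes: quaver = 1; quaver tied to crotchet (quaver + crotchet) = 3; crotchet tied to quaver (crotchet + quaver) = 3; quaver tied to crotchet (quaver + crotchet) = 3; quaver = 1; quaver tied to crotchet (quaver + crotchet) = 3; dotted crotchet = 3; quaver tied to crotchet (quaver + crotchet) = 3.
Sum: 1 + 3 + 3 + 3 + 1 + 3 + 3 + 3 = 20.
20 ÷ 8 = 2 complete bars with 4 eighth notes remaining.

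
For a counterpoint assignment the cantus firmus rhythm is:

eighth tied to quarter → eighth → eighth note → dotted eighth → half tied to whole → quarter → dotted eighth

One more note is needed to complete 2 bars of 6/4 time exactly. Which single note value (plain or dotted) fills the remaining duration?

quarter note

2 bars of 6/4 = 48 sixteenth notes.
Convert each value to sixteenth notes: eighth tied to quarter (eighth + quarter) = 6; eighth = 2; eighth note = 2; dotted eighth = 3; half tied to whole (half + whole) = 24; quarter = 4; dotted eighth = 3.
Altogether 6 + 2 + 2 + 3 + 24 + 4 + 3 = 44.
Remaining: 48 − 44 = 4 sixteenth notes, which is a quarter note.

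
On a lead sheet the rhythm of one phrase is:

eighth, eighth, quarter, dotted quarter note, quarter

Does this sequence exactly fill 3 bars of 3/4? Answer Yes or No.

No

One bar of 3/4 = 6 eighth notes, so 3 bars = 18.
Convert each value to eighth notes: eighth = 1; eighth = 1; quarter = 2; dotted quarter note = 3; quarter = 2.
Adding: 1 + 1 + 2 + 3 + 2 = 9.
9 falls short of 18, so the answer is No.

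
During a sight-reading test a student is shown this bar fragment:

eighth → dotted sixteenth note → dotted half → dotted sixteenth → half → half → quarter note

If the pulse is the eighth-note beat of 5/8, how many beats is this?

18.5

One eighth-note beat = 4 thirty-second notes.
Working in thirty-second notes: eighth = 4; dotted sixteenth note = 3; dotted half = 24; dotted sixteenth = 3; half = 16; half = 16; quarter note = 8.
Altogether 4 + 3 + 24 + 3 + 16 + 16 + 8 = 74.
74 ÷ 4 = 18.5 beats.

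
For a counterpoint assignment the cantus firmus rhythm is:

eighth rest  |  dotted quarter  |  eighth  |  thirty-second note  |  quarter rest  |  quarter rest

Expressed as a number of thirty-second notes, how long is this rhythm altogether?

37

Working in thirty-second notes: eighth rest = 4; dotted quarter = 12; eighth = 4; thirty-second note = 1; quarter rest = 8; quarter rest = 8.
Adding: 4 + 12 + 4 + 1 + 8 + 8 = 37 thirty-second notes.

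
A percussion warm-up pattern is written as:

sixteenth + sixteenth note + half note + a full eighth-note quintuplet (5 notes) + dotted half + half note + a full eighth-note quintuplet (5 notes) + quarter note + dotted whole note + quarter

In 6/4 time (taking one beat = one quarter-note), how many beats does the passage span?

19.5

One quarter-note beat = 4 sixteenth notes.
Express everything in sixteenth notes: sixteenth = 1; sixteenth note = 1; half note = 8; a full eighth-note quintuplet (5 notes) (five quintuplet eighths span one half) = 8; dotted half = 12; half note = 8; a full eighth-note quintuplet (5 notes) (five quintuplet eighths span one half) = 8; quarter note = 4; dotted whole note = 24; quarter = 4.
Total: 1 + 1 + 8 + 8 + 12 + 8 + 8 + 4 + 24 + 4 = 78.
78 ÷ 4 = 19.5 beats.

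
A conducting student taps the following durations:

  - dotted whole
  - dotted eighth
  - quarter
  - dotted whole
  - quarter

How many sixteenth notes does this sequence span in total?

59

Each duration in sixteenth notes: dotted whole = 24; dotted eighth = 3; quarter = 4; dotted whole = 24; quarter = 4.
Adding: 24 + 3 + 4 + 24 + 4 = 59 sixteenth notes.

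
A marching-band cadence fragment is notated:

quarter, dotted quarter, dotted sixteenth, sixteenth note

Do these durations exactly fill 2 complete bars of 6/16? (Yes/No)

One bar of 6/16 = 12 thirty-second notes, so 2 bars = 24.
Working in thirty-second notes: quarter = 8; dotted quarter = 12; dotted sixteenth = 3; sixteenth note = 2.
Adding: 8 + 12 + 3 + 2 = 25.
25 exceeds 24, so the answer is No.

No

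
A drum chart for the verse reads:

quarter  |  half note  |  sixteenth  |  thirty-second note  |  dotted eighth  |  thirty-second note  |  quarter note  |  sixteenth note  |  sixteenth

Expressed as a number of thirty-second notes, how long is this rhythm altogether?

46

Convert each value to thirty-second notes: quarter = 8; half note = 16; sixteenth = 2; thirty-second note = 1; dotted eighth = 6; thirty-second note = 1; quarter note = 8; sixteenth note = 2; sixteenth = 2.
Total: 8 + 16 + 2 + 1 + 6 + 1 + 8 + 2 + 2 = 46 thirty-second notes.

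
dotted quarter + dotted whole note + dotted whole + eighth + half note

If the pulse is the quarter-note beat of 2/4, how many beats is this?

One quarter-note beat = 2 eighth notes.
Each duration in eighth notes: dotted quarter = 3; dotted whole note = 12; dotted whole = 12; eighth = 1; half note = 4.
Sum: 3 + 12 + 12 + 1 + 4 = 32.
32 ÷ 2 = 16 beats.

16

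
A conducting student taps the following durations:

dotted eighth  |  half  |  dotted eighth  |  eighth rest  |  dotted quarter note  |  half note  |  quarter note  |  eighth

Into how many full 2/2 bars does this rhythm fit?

2

One bar of 2/2 = 16 sixteenth notes.
Each duration in sixteenth notes: dotted eighth = 3; half = 8; dotted eighth = 3; eighth rest = 2; dotted quarter note = 6; half note = 8; quarter note = 4; eighth = 2.
Total: 3 + 8 + 3 + 2 + 6 + 8 + 4 + 2 = 36.
36 ÷ 16 = 2 complete bars with 4 left over.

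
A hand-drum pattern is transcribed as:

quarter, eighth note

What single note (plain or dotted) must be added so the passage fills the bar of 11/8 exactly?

The bar of 11/8 = 11 eighth notes.
Working in eighth notes: quarter = 2; eighth note = 1.
Sum: 2 + 1 = 3.
Remaining: 11 − 3 = 8 eighth notes, which is a whole note.

whole note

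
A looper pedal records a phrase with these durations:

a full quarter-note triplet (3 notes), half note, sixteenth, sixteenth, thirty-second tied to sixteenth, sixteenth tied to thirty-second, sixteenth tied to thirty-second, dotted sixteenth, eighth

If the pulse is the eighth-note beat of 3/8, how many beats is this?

13

One eighth-note beat = 4 thirty-second notes.
Convert each value to thirty-second notes: a full quarter-note triplet (3 notes) (three triplet quarters span one half) = 16; half note = 16; sixteenth = 2; sixteenth = 2; thirty-second tied to sixteenth (thirty-second + sixteenth) = 3; sixteenth tied to thirty-second (sixteenth + thirty-second) = 3; sixteenth tied to thirty-second (sixteenth + thirty-second) = 3; dotted sixteenth = 3; eighth = 4.
Total: 16 + 16 + 2 + 2 + 3 + 3 + 3 + 3 + 4 = 52.
52 ÷ 4 = 13 beats.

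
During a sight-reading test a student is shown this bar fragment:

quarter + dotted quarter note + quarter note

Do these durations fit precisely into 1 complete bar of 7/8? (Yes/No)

Yes

One bar of 7/8 = 7 eighth notes.
Each duration in eighth notes: quarter = 2; dotted quarter note = 3; quarter note = 2.
Total: 2 + 3 + 2 = 7.
7 equals 7, so the answer is Yes.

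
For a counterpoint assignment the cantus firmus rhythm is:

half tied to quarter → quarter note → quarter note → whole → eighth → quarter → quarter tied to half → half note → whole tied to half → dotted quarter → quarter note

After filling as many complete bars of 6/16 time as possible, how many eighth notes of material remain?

One bar of 6/16 = 3 eighth notes.
Convert each value to eighth notes: half tied to quarter (half + quarter) = 6; quarter note = 2; quarter note = 2; whole = 8; eighth = 1; quarter = 2; quarter tied to half (quarter + half) = 6; half note = 4; whole tied to half (whole + half) = 12; dotted quarter = 3; quarter note = 2.
Altogether 6 + 2 + 2 + 8 + 1 + 2 + 6 + 4 + 12 + 3 + 2 = 48.
48 ÷ 3 = 16 complete bars with 0 eighth notes remaining.

0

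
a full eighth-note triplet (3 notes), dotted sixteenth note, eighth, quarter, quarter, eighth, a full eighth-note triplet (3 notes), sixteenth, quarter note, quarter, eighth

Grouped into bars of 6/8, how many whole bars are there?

2

One bar of 6/8 = 24 thirty-second notes.
Each duration in thirty-second notes: a full eighth-note triplet (3 notes) (three triplet eighths span one quarter) = 8; dotted sixteenth note = 3; eighth = 4; quarter = 8; quarter = 8; eighth = 4; a full eighth-note triplet (3 notes) (three triplet eighths span one quarter) = 8; sixteenth = 2; quarter note = 8; quarter = 8; eighth = 4.
Sum: 8 + 3 + 4 + 8 + 8 + 4 + 8 + 2 + 8 + 8 + 4 = 65.
65 ÷ 24 = 2 complete bars with 17 left over.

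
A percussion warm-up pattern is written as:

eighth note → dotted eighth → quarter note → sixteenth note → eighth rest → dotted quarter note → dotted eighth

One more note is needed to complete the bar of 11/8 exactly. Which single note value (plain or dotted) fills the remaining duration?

sixteenth note

The bar of 11/8 = 22 sixteenth notes.
Working in sixteenth notes: eighth note = 2; dotted eighth = 3; quarter note = 4; sixteenth note = 1; eighth rest = 2; dotted quarter note = 6; dotted eighth = 3.
Altogether 2 + 3 + 4 + 1 + 2 + 6 + 3 = 21.
Remaining: 22 − 21 = 1 sixteenth note, which is a sixteenth note.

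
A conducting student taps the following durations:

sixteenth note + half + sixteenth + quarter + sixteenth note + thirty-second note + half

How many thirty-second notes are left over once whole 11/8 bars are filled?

One bar of 11/8 = 44 thirty-second notes.
Express everything in thirty-second notes: sixteenth note = 2; half = 16; sixteenth = 2; quarter = 8; sixteenth note = 2; thirty-second note = 1; half = 16.
Altogether 2 + 16 + 2 + 8 + 2 + 1 + 16 = 47.
47 ÷ 44 = 1 complete bar with 3 thirty-second notes remaining.

3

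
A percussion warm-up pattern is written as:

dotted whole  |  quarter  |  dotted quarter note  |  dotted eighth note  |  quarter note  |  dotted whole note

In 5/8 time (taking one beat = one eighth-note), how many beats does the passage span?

One eighth-note beat = 2 sixteenth notes.
In sixteenth notes: dotted whole = 24; quarter = 4; dotted quarter note = 6; dotted eighth note = 3; quarter note = 4; dotted whole note = 24.
Total: 24 + 4 + 6 + 3 + 4 + 24 = 65.
65 ÷ 2 = 32.5 beats.

32.5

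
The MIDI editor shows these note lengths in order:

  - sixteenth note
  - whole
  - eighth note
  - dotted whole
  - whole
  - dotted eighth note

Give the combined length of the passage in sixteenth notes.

Express everything in sixteenth notes: sixteenth note = 1; whole = 16; eighth note = 2; dotted whole = 24; whole = 16; dotted eighth note = 3.
Total: 1 + 16 + 2 + 24 + 16 + 3 = 62 sixteenth notes.

62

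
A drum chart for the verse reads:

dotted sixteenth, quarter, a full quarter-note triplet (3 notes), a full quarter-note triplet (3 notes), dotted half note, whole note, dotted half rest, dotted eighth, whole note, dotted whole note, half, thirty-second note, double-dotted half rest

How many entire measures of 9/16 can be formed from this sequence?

One bar of 9/16 = 18 thirty-second notes.
In thirty-second notes: dotted sixteenth = 3; quarter = 8; a full quarter-note triplet (3 notes) (three triplet quarters span one half) = 16; a full quarter-note triplet (3 notes) (three triplet quarters span one half) = 16; dotted half note = 24; whole note = 32; dotted half rest = 24; dotted eighth = 6; whole note = 32; dotted whole note = 48; half = 16; thirty-second note = 1; double-dotted half rest = 28.
Altogether 3 + 8 + 16 + 16 + 24 + 32 + 24 + 6 + 32 + 48 + 16 + 1 + 28 = 254.
254 ÷ 18 = 14 complete bars with 2 left over.

14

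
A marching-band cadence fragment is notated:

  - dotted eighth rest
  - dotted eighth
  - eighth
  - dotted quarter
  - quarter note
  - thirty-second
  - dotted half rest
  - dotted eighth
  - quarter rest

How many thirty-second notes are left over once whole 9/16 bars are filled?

3

One bar of 9/16 = 18 thirty-second notes.
Express everything in thirty-second notes: dotted eighth rest = 6; dotted eighth = 6; eighth = 4; dotted quarter = 12; quarter note = 8; thirty-second = 1; dotted half rest = 24; dotted eighth = 6; quarter rest = 8.
Adding: 6 + 6 + 4 + 12 + 8 + 1 + 24 + 6 + 8 = 75.
75 ÷ 18 = 4 complete bars with 3 thirty-second notes remaining.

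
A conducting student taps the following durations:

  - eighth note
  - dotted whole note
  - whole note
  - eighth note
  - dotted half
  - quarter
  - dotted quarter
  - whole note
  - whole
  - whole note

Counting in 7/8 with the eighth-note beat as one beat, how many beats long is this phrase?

57

One eighth-note beat = 2 sixteenth notes.
Working in sixteenth notes: eighth note = 2; dotted whole note = 24; whole note = 16; eighth note = 2; dotted half = 12; quarter = 4; dotted quarter = 6; whole note = 16; whole = 16; whole note = 16.
Total: 2 + 24 + 16 + 2 + 12 + 4 + 6 + 16 + 16 + 16 = 114.
114 ÷ 2 = 57 beats.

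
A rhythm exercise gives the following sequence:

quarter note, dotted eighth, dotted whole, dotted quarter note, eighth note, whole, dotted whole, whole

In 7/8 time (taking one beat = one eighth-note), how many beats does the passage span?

47.5

One eighth-note beat = 2 sixteenth notes.
Working in sixteenth notes: quarter note = 4; dotted eighth = 3; dotted whole = 24; dotted quarter note = 6; eighth note = 2; whole = 16; dotted whole = 24; whole = 16.
Sum: 4 + 3 + 24 + 6 + 2 + 16 + 24 + 16 = 95.
95 ÷ 2 = 47.5 beats.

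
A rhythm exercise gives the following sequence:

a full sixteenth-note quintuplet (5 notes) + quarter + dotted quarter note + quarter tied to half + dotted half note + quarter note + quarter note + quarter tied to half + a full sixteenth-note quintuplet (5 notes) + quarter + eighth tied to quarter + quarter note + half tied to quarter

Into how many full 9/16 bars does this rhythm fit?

One bar of 9/16 = 9 sixteenth notes.
Each duration in sixteenth notes: a full sixteenth-note quintuplet (5 notes) (five quintuplet sixteenths span one quarter) = 4; quarter = 4; dotted quarter note = 6; quarter tied to half (quarter + half) = 12; dotted half note = 12; quarter note = 4; quarter note = 4; quarter tied to half (quarter + half) = 12; a full sixteenth-note quintuplet (5 notes) (five quintuplet sixteenths span one quarter) = 4; quarter = 4; eighth tied to quarter (eighth + quarter) = 6; quarter note = 4; half tied to quarter (half + quarter) = 12.
Total: 4 + 4 + 6 + 12 + 12 + 4 + 4 + 12 + 4 + 4 + 6 + 4 + 12 = 88.
88 ÷ 9 = 9 complete bars with 7 left over.

9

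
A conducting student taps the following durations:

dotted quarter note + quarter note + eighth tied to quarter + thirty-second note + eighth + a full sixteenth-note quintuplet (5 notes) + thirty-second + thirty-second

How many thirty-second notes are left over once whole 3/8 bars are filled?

One bar of 3/8 = 12 thirty-second notes.
Working in thirty-second notes: dotted quarter note = 12; quarter note = 8; eighth tied to quarter (eighth + quarter) = 12; thirty-second note = 1; eighth = 4; a full sixteenth-note quintuplet (5 notes) (five quintuplet sixteenths span one quarter) = 8; thirty-second = 1; thirty-second = 1.
Adding: 12 + 8 + 12 + 1 + 4 + 8 + 1 + 1 = 47.
47 ÷ 12 = 3 complete bars with 11 thirty-second notes remaining.

11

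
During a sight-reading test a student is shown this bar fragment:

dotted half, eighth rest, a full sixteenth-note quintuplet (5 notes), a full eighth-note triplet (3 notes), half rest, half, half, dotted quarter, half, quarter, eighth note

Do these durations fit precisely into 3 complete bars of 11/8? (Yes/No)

Yes

One bar of 11/8 = 11 eighth notes, so 3 bars = 33.
Working in eighth notes: dotted half = 6; eighth rest = 1; a full sixteenth-note quintuplet (5 notes) (five quintuplet sixteenths span one quarter) = 2; a full eighth-note triplet (3 notes) (three triplet eighths span one quarter) = 2; half rest = 4; half = 4; half = 4; dotted quarter = 3; half = 4; quarter = 2; eighth note = 1.
Sum: 6 + 1 + 2 + 2 + 4 + 4 + 4 + 3 + 4 + 2 + 1 = 33.
33 equals 33, so the answer is Yes.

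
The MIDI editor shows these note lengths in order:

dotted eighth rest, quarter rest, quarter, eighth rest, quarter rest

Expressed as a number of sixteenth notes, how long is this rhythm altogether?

Express everything in sixteenth notes: dotted eighth rest = 3; quarter rest = 4; quarter = 4; eighth rest = 2; quarter rest = 4.
Adding: 3 + 4 + 4 + 2 + 4 = 17 sixteenth notes.

17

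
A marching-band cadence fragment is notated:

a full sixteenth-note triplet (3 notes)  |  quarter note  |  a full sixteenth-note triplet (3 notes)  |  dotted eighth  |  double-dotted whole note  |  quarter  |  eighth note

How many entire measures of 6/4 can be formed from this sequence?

1

One bar of 6/4 = 24 sixteenth notes.
Convert each value to sixteenth notes: a full sixteenth-note triplet (3 notes) (three triplet sixteenths span one eighth) = 2; quarter note = 4; a full sixteenth-note triplet (3 notes) (three triplet sixteenths span one eighth) = 2; dotted eighth = 3; double-dotted whole note = 28; quarter = 4; eighth note = 2.
Total: 2 + 4 + 2 + 3 + 28 + 4 + 2 = 45.
45 ÷ 24 = 1 complete bar with 21 left over.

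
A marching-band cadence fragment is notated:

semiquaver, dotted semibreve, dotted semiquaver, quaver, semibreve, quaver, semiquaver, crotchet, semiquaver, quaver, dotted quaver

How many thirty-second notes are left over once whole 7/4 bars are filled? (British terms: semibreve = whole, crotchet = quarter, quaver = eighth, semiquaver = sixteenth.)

One bar of 7/4 = 56 thirty-second notes.
Each duration in thirty-second notes: semiquaver = 2; dotted semibreve = 48; dotted semiquaver = 3; quaver = 4; semibreve = 32; quaver = 4; semiquaver = 2; crotchet = 8; semiquaver = 2; quaver = 4; dotted quaver = 6.
Adding: 2 + 48 + 3 + 4 + 32 + 4 + 2 + 8 + 2 + 4 + 6 = 115.
115 ÷ 56 = 2 complete bars with 3 thirty-second notes remaining.

3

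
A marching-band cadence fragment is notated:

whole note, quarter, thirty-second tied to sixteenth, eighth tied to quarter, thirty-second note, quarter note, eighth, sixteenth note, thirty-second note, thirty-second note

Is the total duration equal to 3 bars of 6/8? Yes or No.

One bar of 6/8 = 24 thirty-second notes, so 3 bars = 72.
Working in thirty-second notes: whole note = 32; quarter = 8; thirty-second tied to sixteenth (thirty-second + sixteenth) = 3; eighth tied to quarter (eighth + quarter) = 12; thirty-second note = 1; quarter note = 8; eighth = 4; sixteenth note = 2; thirty-second note = 1; thirty-second note = 1.
Total: 32 + 8 + 3 + 12 + 1 + 8 + 4 + 2 + 1 + 1 = 72.
72 equals 72, so the answer is Yes.

Yes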